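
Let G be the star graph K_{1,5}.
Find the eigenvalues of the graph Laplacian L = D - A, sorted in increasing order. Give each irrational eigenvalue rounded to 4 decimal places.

The graph has 6 vertices and degree multiset [5, 1, 1, 1, 1, 1]; D is the diagonal matrix of degrees and L = D - A. Since every row of L sums to 0, the all-ones vector is in the kernel and 0 is an eigenvalue. The eigenvalues sum to 10, which equals trace(L) = 2|E|.

[0, 1, 1, 1, 1, 6]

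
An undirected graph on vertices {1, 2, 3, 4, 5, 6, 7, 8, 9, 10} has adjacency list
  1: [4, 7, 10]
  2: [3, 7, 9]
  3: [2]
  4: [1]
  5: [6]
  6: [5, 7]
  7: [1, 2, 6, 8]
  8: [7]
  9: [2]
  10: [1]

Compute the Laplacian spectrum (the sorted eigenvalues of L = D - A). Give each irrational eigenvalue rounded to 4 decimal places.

Each diagonal entry of L is the vertex degree and each off-diagonal entry is -1 where an edge is present, 0 otherwise; in the order [1, 2, 3, 4, 5, 6, 7, 8, 9, 10] the diagonal is [3, 3, 1, 1, 1, 2, 4, 1, 1, 1]. Diagonalising L (or applying a numerical eigensolver to the 10x10 matrix) gives the spectrum above. The largest eigenvalue, 5.5002, is at most the vertex count 10.

[0, 0.2679, 0.3426, 0.7482, 1, 1, 2.2345, 3.1746, 3.7321, 5.5002]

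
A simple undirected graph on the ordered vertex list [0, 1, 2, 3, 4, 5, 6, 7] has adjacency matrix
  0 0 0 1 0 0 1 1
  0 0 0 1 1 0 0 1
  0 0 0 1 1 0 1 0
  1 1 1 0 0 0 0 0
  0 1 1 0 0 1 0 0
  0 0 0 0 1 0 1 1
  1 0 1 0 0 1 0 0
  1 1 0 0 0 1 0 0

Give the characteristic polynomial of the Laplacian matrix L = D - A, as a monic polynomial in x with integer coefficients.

Reading degrees in the order [0, 1, 2, 3, 4, 5, 6, 7] gives [3, 3, 3, 3, 3, 3, 3, 3]; set D = diag(3, 3, 3, 3, 3, 3, 3, 3) and form L = D - A. The eigenvalues of L are [0, 2, 2, 2, 4, 4, 4, 6]; the characteristic polynomial is the product of (x - lambda_i), which multiplies out to x^8 - 24x^7 + 240x^6 - 1296x^5 + 4080x^4 - 7488x^3 + 7424x^2 - 3072x. The coefficient of x^7 equals -trace(L) = -24, matching the sum of degrees. The eigenvalues sum to 24, which equals trace(L) = 2|E|. There is one zero in the spectrum, matching the 1 component.

x^8 - 24x^7 + 240x^6 - 1296x^5 + 4080x^4 - 7488x^3 + 7424x^2 - 3072x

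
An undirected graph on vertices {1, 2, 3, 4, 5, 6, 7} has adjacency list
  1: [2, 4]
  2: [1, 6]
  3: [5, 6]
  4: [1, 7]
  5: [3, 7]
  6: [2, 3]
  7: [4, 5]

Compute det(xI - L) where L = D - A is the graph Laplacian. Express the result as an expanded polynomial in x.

With the vertex order [1, 2, 3, 4, 5, 6, 7], the degrees are [2, 2, 2, 2, 2, 2, 2], giving D = diag(2, 2, 2, 2, 2, 2, 2) and L = D - A. L has integer entries, so p(x) = det(xI - L) has integer coefficients. Expanding the determinant yields x^7 - 14x^6 + 77x^5 - 210x^4 + 294x^3 - 196x^2 + 49x. The constant term is 0 because L is singular (the all-ones vector lies in its kernel). By the matrix-tree theorem the graph has (1/7) * product of the nonzero eigenvalues = 7 spanning trees.

x^7 - 14x^6 + 77x^5 - 210x^4 + 294x^3 - 196x^2 + 49x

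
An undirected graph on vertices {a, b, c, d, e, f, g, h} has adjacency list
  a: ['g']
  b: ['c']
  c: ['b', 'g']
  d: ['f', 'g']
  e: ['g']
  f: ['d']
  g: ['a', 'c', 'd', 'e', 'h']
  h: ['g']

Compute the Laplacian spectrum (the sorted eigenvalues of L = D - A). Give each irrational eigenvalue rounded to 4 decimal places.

[0, 0.3820, 0.5607, 1, 1, 2.3389, 2.6180, 6.1004]

Reading degrees in the order [a, b, c, d, e, f, g, h] gives [1, 1, 2, 2, 1, 1, 5, 1]; set D = diag(1, 1, 2, 2, 1, 1, 5, 1) and form L = D - A. The multiplicity of 0 as a Laplacian eigenvalue equals the number of connected components. The single zero eigenvalue shows the graph is connected. By the matrix-tree theorem the graph has (1/8) * product of the nonzero eigenvalues = 1 spanning tree. The largest eigenvalue, 6.1004, is at most the vertex count 8.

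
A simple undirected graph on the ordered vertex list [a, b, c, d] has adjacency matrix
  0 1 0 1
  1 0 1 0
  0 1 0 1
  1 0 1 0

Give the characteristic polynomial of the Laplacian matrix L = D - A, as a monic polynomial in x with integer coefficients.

With the vertex order [a, b, c, d], the degrees are [2, 2, 2, 2], giving D = diag(2, 2, 2, 2) and L = D - A. The eigenvalues of L are [0, 2, 2, 4]; the characteristic polynomial is the product of (x - lambda_i), which multiplies out to x^4 - 8x^3 + 20x^2 - 16x. The coefficient of x^3 equals -trace(L) = -8, matching the sum of degrees. By the matrix-tree theorem the graph has (1/4) * product of the nonzero eigenvalues = 4 spanning trees.

x^4 - 8x^3 + 20x^2 - 16x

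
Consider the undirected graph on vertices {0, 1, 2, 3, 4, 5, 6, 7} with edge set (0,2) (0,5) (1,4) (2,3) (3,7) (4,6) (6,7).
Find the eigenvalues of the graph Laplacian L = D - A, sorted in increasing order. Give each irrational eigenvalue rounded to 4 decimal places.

With the vertex order [0, 1, 2, 3, 4, 5, 6, 7], the degrees are [2, 1, 2, 2, 2, 1, 2, 2], giving D = diag(2, 1, 2, 2, 2, 1, 2, 2) and L = D - A. Since every row of L sums to 0, the all-ones vector is in the kernel and 0 is an eigenvalue. The single zero eigenvalue shows the graph is connected. The largest eigenvalue, 3.8478, is at most the vertex count 8.

[0, 0.1522, 0.5858, 1.2346, 2, 2.7654, 3.4142, 3.8478]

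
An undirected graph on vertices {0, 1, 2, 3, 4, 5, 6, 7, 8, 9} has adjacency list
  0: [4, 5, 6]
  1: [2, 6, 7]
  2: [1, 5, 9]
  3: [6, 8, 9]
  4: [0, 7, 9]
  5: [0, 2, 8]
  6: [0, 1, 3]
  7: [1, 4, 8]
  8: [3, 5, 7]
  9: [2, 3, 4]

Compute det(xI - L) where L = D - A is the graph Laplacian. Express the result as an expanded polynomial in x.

With the vertex order [0, 1, 2, 3, 4, 5, 6, 7, 8, 9], the degrees are [3, 3, 3, 3, 3, 3, 3, 3, 3, 3], giving D = diag(3, 3, 3, 3, 3, 3, 3, 3, 3, 3) and L = D - A. The eigenvalues of L are [0, 2, 2, 2, 2, 2, 5, 5, 5, 5]; the characteristic polynomial is the product of (x - lambda_i), which multiplies out to x^10 - 30x^9 + 390x^8 - 2880x^7 + 13305x^6 - 39882x^5 + 77640x^4 - 94800x^3 + 66000x^2 - 20000x. Since p(0) = det(-L) = 0, x divides p(x). By the matrix-tree theorem the graph has (1/10) * product of the nonzero eigenvalues = 2000 spanning trees. The eigenvalues sum to 30, which equals trace(L) = 2|E|.

x^10 - 30x^9 + 390x^8 - 2880x^7 + 13305x^6 - 39882x^5 + 77640x^4 - 94800x^3 + 66000x^2 - 20000x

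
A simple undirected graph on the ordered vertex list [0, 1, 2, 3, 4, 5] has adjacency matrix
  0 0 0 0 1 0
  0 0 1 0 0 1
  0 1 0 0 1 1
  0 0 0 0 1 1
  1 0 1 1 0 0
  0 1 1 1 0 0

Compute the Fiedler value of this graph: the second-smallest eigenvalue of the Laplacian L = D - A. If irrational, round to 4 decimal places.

0.7216

With the vertex order [0, 1, 2, 3, 4, 5], the degrees are [1, 2, 3, 2, 3, 3], giving D = diag(1, 2, 3, 2, 3, 3) and L = D - A. Computing the eigenvalues of L and sorting gives [0, 0.7216, 1.6826, 3, 3.7046, 4.8912]. The Fiedler value lambda_2 = 0.7216 is strictly positive, so the graph is connected. By the matrix-tree theorem the graph has (1/6) * product of the nonzero eigenvalues = 11 spanning trees.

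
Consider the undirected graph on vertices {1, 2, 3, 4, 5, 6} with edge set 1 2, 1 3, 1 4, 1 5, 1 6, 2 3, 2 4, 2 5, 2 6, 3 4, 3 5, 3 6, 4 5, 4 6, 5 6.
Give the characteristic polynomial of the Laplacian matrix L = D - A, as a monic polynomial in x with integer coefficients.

Each diagonal entry of L is the vertex degree and each off-diagonal entry is -1 where an edge is present, 0 otherwise; in the order [1, 2, 3, 4, 5, 6] the diagonal is [5, 5, 5, 5, 5, 5]. L has integer entries, so p(x) = det(xI - L) has integer coefficients. Expanding the determinant yields x^6 - 30x^5 + 360x^4 - 2160x^3 + 6480x^2 - 7776x. The coefficient of x^5 equals -trace(L) = -30, matching the sum of degrees. The largest eigenvalue, 6, is at most the vertex count 6. By the matrix-tree theorem the graph has (1/6) * product of the nonzero eigenvalues = 1296 spanning trees.

x^6 - 30x^5 + 360x^4 - 2160x^3 + 6480x^2 - 7776x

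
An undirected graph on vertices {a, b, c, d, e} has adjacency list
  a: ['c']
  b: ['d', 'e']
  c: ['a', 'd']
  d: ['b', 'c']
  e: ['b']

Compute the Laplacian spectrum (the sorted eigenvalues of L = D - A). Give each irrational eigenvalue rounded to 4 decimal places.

Reading degrees in the order [a, b, c, d, e] gives [1, 2, 2, 2, 1]; set D = diag(1, 2, 2, 2, 1) and form L = D - A. Since every row of L sums to 0, the all-ones vector is in the kernel and 0 is an eigenvalue. The single zero eigenvalue shows the graph is connected. The largest eigenvalue, 3.6180, is at most the vertex count 5.

[0, 0.3820, 1.3820, 2.6180, 3.6180]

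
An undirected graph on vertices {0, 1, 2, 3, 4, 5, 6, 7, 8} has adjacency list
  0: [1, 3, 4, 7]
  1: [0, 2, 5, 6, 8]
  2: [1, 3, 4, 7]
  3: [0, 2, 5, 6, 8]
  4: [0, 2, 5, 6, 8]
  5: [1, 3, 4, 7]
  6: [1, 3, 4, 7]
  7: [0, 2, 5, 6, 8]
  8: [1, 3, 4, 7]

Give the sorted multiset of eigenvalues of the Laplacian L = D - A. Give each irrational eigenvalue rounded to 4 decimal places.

Each diagonal entry of L is the vertex degree and each off-diagonal entry is -1 where an edge is present, 0 otherwise; in the order [0, 1, 2, 3, 4, 5, 6, 7, 8] the diagonal is [4, 5, 4, 5, 5, 4, 4, 5, 4]. Diagonalising L (or applying a numerical eigensolver to the 9x9 matrix) gives the spectrum above. The single zero eigenvalue shows the graph is connected. The eigenvalues sum to 40, which equals trace(L) = 2|E|. By the matrix-tree theorem the graph has (1/9) * product of the nonzero eigenvalues = 32000 spanning trees.

[0, 4, 4, 4, 4, 5, 5, 5, 9]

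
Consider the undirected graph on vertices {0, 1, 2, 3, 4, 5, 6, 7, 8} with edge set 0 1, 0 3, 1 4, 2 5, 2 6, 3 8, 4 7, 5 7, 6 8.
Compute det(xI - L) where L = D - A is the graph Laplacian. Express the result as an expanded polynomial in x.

Each diagonal entry of L is the vertex degree and each off-diagonal entry is -1 where an edge is present, 0 otherwise; in the order [0, 1, 2, 3, 4, 5, 6, 7, 8] the diagonal is [2, 2, 2, 2, 2, 2, 2, 2, 2]. Computing det(xI - L) by cofactor expansion (or equivalently via sum-over-permutations) gives x^9 - 18x^8 + 135x^7 - 546x^6 + 1287x^5 - 1782x^4 + 1386x^3 - 540x^2 + 81x. The constant term is 0 because L is singular (the all-ones vector lies in its kernel). By the matrix-tree theorem the graph has (1/9) * product of the nonzero eigenvalues = 9 spanning trees.

x^9 - 18x^8 + 135x^7 - 546x^6 + 1287x^5 - 1782x^4 + 1386x^3 - 540x^2 + 81x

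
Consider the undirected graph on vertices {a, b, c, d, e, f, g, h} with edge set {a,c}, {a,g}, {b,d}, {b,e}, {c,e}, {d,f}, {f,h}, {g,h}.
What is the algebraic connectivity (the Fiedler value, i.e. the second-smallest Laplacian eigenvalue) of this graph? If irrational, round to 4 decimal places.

With the vertex order [a, b, c, d, e, f, g, h], the degrees are [2, 2, 2, 2, 2, 2, 2, 2], giving D = diag(2, 2, 2, 2, 2, 2, 2, 2) and L = D - A. The sorted Laplacian eigenvalues are [0, 0.5858, 0.5858, 2, 2, 3.4142, 3.4142, 4]; the algebraic connectivity is the second entry, 0.5858. The eigenvalues sum to 16, which equals trace(L) = 2|E|. The largest eigenvalue, 4, is at most the vertex count 8.

0.5858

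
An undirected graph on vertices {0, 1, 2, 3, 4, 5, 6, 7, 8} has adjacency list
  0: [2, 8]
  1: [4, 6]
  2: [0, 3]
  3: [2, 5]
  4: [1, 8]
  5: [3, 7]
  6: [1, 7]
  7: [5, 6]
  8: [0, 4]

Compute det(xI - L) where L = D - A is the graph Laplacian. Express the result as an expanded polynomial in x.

x^9 - 18x^8 + 135x^7 - 546x^6 + 1287x^5 - 1782x^4 + 1386x^3 - 540x^2 + 81x

Each diagonal entry of L is the vertex degree and each off-diagonal entry is -1 where an edge is present, 0 otherwise; in the order [0, 1, 2, 3, 4, 5, 6, 7, 8] the diagonal is [2, 2, 2, 2, 2, 2, 2, 2, 2]. Computing det(xI - L) by cofactor expansion (or equivalently via sum-over-permutations) gives x^9 - 18x^8 + 135x^7 - 546x^6 + 1287x^5 - 1782x^4 + 1386x^3 - 540x^2 + 81x. The constant term is 0 because L is singular (the all-ones vector lies in its kernel). The eigenvalues sum to 18, which equals trace(L) = 2|E|. There is one zero in the spectrum, matching the 1 component.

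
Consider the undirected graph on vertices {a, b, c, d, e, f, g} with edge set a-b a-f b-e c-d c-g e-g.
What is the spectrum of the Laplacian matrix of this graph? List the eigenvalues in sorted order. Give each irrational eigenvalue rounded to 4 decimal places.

[0, 0.1981, 0.7530, 1.5550, 2.4450, 3.2470, 3.8019]

With the vertex order [a, b, c, d, e, f, g], the degrees are [2, 2, 2, 1, 2, 1, 2], giving D = diag(2, 2, 2, 1, 2, 1, 2) and L = D - A. Since every row of L sums to 0, the all-ones vector is in the kernel and 0 is an eigenvalue. The single zero eigenvalue shows the graph is connected.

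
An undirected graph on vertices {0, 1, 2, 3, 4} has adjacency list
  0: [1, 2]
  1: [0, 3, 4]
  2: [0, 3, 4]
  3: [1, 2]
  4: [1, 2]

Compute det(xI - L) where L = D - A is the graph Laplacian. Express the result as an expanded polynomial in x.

With the vertex order [0, 1, 2, 3, 4], the degrees are [2, 3, 3, 2, 2], giving D = diag(2, 3, 3, 2, 2) and L = D - A. The eigenvalues of L are [0, 2, 2, 3, 5]; the characteristic polynomial is the product of (x - lambda_i), which multiplies out to x^5 - 12x^4 + 51x^3 - 92x^2 + 60x. The coefficient of x^4 equals -trace(L) = -12, matching the sum of degrees. The largest eigenvalue, 5, is at most the vertex count 5. By the matrix-tree theorem the graph has (1/5) * product of the nonzero eigenvalues = 12 spanning trees.

x^5 - 12x^4 + 51x^3 - 92x^2 + 60x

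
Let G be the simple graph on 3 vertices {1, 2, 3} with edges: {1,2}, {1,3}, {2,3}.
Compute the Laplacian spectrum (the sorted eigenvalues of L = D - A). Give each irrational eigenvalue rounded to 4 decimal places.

Each diagonal entry of L is the vertex degree and each off-diagonal entry is -1 where an edge is present, 0 otherwise; in the order [1, 2, 3] the diagonal is [2, 2, 2]. The multiplicity of 0 as a Laplacian eigenvalue equals the number of connected components. The single zero eigenvalue shows the graph is connected. The largest eigenvalue, 3, is at most the vertex count 3.

[0, 3, 3]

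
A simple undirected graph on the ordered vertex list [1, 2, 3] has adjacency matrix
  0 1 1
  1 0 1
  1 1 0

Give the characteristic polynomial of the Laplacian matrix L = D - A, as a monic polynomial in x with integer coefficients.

Each diagonal entry of L is the vertex degree and each off-diagonal entry is -1 where an edge is present, 0 otherwise; in the order [1, 2, 3] the diagonal is [2, 2, 2]. Computing det(xI - L) by cofactor expansion (or equivalently via sum-over-permutations) gives x^3 - 6x^2 + 9x. Since p(0) = det(-L) = 0, x divides p(x). By the matrix-tree theorem the graph has (1/3) * product of the nonzero eigenvalues = 3 spanning trees.

x^3 - 6x^2 + 9x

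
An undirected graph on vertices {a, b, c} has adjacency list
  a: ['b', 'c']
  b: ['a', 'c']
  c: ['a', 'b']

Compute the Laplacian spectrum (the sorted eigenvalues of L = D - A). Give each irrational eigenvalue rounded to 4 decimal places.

Reading degrees in the order [a, b, c] gives [2, 2, 2]; set D = diag(2, 2, 2) and form L = D - A. Diagonalising L (or applying a numerical eigensolver to the 3x3 matrix) gives the spectrum above. The largest eigenvalue, 3, is at most the vertex count 3. The eigenvalues sum to 6, which equals trace(L) = 2|E|.

[0, 3, 3]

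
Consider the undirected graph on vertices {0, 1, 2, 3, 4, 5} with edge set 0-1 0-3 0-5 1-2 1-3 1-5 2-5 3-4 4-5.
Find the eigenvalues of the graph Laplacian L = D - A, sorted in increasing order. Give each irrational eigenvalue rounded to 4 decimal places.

[0, 1.6072, 2.3023, 3.6405, 4.8631, 5.5869]

With the vertex order [0, 1, 2, 3, 4, 5], the degrees are [3, 4, 2, 3, 2, 4], giving D = diag(3, 4, 2, 3, 2, 4) and L = D - A. L is symmetric positive semidefinite, so every eigenvalue is real and nonnegative. The eigenvalues sum to 18, which equals trace(L) = 2|E|. By the matrix-tree theorem the graph has (1/6) * product of the nonzero eigenvalues = 61 spanning trees.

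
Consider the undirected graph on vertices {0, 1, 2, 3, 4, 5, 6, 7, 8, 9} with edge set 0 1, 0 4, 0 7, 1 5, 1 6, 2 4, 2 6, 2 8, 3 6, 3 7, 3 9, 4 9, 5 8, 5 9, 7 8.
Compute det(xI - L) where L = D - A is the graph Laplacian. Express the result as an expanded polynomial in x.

Each diagonal entry of L is the vertex degree and each off-diagonal entry is -1 where an edge is present, 0 otherwise; in the order [0, 1, 2, 3, 4, 5, 6, 7, 8, 9] the diagonal is [3, 3, 3, 3, 3, 3, 3, 3, 3, 3]. L has integer entries, so p(x) = det(xI - L) has integer coefficients. Expanding the determinant yields x^10 - 30x^9 + 390x^8 - 2880x^7 + 13305x^6 - 39882x^5 + 77640x^4 - 94800x^3 + 66000x^2 - 20000x. The coefficient of x^9 equals -trace(L) = -30, matching the sum of degrees. The eigenvalues sum to 30, which equals trace(L) = 2|E|.

x^10 - 30x^9 + 390x^8 - 2880x^7 + 13305x^6 - 39882x^5 + 77640x^4 - 94800x^3 + 66000x^2 - 20000x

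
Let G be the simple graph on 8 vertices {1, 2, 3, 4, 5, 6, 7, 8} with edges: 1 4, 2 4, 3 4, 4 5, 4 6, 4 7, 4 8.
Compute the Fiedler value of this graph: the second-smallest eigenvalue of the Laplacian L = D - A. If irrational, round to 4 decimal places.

1

With the vertex order [1, 2, 3, 4, 5, 6, 7, 8], the degrees are [1, 1, 1, 7, 1, 1, 1, 1], giving D = diag(1, 1, 1, 7, 1, 1, 1, 1) and L = D - A. The smallest Laplacian eigenvalue is always 0. The next one, lambda_2 = 1, measures how hard the graph is to disconnect: larger values mean better connectivity. The largest eigenvalue, 8, is at most the vertex count 8.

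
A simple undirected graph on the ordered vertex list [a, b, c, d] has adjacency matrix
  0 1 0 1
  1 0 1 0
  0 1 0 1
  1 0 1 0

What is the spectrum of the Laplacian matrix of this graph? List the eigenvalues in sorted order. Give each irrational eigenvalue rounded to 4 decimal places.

Each diagonal entry of L is the vertex degree and each off-diagonal entry is -1 where an edge is present, 0 otherwise; in the order [a, b, c, d] the diagonal is [2, 2, 2, 2]. Since every row of L sums to 0, the all-ones vector is in the kernel and 0 is an eigenvalue. The single zero eigenvalue shows the graph is connected. There is one zero in the spectrum, matching the 1 component. The eigenvalues sum to 8, which equals trace(L) = 2|E|.

[0, 2, 2, 4]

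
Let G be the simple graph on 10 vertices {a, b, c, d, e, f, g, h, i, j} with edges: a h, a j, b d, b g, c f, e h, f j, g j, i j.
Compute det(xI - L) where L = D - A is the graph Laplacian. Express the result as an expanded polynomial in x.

Each diagonal entry of L is the vertex degree and each off-diagonal entry is -1 where an edge is present, 0 otherwise; in the order [a, b, c, d, e, f, g, h, i, j] the diagonal is [2, 2, 1, 1, 1, 2, 2, 2, 1, 4]. L has integer entries, so p(x) = det(xI - L) has integer coefficients. Expanding the determinant yields x^10 - 18x^9 + 133x^8 - 526x^7 + 1214x^6 - 1670x^5 + 1341x^4 - 590x^3 + 126x^2 - 10x. Since p(0) = det(-L) = 0, x divides p(x). There is one zero in the spectrum, matching the 1 component.

x^10 - 18x^9 + 133x^8 - 526x^7 + 1214x^6 - 1670x^5 + 1341x^4 - 590x^3 + 126x^2 - 10x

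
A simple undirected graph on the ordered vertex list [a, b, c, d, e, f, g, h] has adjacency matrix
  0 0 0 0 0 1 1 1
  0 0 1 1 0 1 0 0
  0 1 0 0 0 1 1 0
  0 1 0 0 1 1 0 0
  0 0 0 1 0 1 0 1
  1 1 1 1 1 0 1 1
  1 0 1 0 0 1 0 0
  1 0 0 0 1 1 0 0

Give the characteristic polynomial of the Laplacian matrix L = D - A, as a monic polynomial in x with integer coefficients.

With the vertex order [a, b, c, d, e, f, g, h], the degrees are [3, 3, 3, 3, 3, 7, 3, 3], giving D = diag(3, 3, 3, 3, 3, 7, 3, 3) and L = D - A. Computing det(xI - L) by cofactor expansion (or equivalently via sum-over-permutations) gives x^8 - 28x^7 + 322x^6 - 1974x^5 + 6965x^4 - 14126x^3 + 15225x^2 - 6728x. The constant term is 0 because L is singular (the all-ones vector lies in its kernel). By the matrix-tree theorem the graph has (1/8) * product of the nonzero eigenvalues = 841 spanning trees.

x^8 - 28x^7 + 322x^6 - 1974x^5 + 6965x^4 - 14126x^3 + 15225x^2 - 6728x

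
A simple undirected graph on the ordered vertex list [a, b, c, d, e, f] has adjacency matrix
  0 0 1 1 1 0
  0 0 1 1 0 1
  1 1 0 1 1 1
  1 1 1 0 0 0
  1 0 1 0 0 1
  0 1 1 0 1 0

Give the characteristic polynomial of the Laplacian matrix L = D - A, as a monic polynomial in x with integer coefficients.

x^6 - 20x^5 + 155x^4 - 580x^3 + 1045x^2 - 726x

With the vertex order [a, b, c, d, e, f], the degrees are [3, 3, 5, 3, 3, 3], giving D = diag(3, 3, 5, 3, 3, 3) and L = D - A. Computing det(xI - L) by cofactor expansion (or equivalently via sum-over-permutations) gives x^6 - 20x^5 + 155x^4 - 580x^3 + 1045x^2 - 726x. The constant term is 0 because L is singular (the all-ones vector lies in its kernel). There is one zero in the spectrum, matching the 1 component. The largest eigenvalue, 6, is at most the vertex count 6.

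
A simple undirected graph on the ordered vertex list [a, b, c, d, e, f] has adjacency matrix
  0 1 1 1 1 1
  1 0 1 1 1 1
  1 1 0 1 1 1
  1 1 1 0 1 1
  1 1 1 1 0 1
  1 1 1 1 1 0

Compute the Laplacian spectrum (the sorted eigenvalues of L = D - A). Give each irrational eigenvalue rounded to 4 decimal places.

Each diagonal entry of L is the vertex degree and each off-diagonal entry is -1 where an edge is present, 0 otherwise; in the order [a, b, c, d, e, f] the diagonal is [5, 5, 5, 5, 5, 5]. The multiplicity of 0 as a Laplacian eigenvalue equals the number of connected components. The single zero eigenvalue shows the graph is connected. The eigenvalues sum to 30, which equals trace(L) = 2|E|. The largest eigenvalue, 6, is at most the vertex count 6.

[0, 6, 6, 6, 6, 6]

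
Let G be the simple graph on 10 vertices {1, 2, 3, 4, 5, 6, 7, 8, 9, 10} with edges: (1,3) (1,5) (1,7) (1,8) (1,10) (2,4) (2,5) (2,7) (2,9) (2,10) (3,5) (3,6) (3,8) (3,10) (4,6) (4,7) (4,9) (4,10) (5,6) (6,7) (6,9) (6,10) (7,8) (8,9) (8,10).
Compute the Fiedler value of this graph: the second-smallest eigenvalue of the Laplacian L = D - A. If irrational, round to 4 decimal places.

Reading degrees in the order [1, 2, 3, 4, 5, 6, 7, 8, 9, 10] gives [5, 5, 5, 5, 4, 6, 5, 5, 4, 6]; set D = diag(5, 5, 5, 5, 4, 6, 5, 5, 4, 6) and form L = D - A. The smallest Laplacian eigenvalue is always 0. The next one, lambda_2 = 2.8052, measures how hard the graph is to disconnect: larger values mean better connectivity. The largest eigenvalue, 8.7067, is at most the vertex count 10.

2.8052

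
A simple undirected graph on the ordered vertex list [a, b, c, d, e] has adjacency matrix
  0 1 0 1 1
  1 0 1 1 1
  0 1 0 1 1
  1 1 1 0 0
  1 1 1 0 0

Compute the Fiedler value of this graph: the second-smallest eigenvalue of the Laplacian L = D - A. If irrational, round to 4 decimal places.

3

With the vertex order [a, b, c, d, e], the degrees are [3, 4, 3, 3, 3], giving D = diag(3, 4, 3, 3, 3) and L = D - A. The sorted Laplacian eigenvalues are [0, 3, 3, 5, 5]; the algebraic connectivity is the second entry, 3. By the matrix-tree theorem the graph has (1/5) * product of the nonzero eigenvalues = 45 spanning trees. The eigenvalues sum to 16, which equals trace(L) = 2|E|.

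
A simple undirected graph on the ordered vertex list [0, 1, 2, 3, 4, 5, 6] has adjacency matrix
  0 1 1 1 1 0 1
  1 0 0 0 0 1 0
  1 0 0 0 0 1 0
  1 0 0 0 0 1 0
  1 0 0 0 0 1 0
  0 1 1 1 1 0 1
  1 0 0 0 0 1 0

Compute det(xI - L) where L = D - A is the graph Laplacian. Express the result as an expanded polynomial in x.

x^7 - 20x^6 + 155x^5 - 600x^4 + 1240x^3 - 1312x^2 + 560x

With the vertex order [0, 1, 2, 3, 4, 5, 6], the degrees are [5, 2, 2, 2, 2, 5, 2], giving D = diag(5, 2, 2, 2, 2, 5, 2) and L = D - A. The eigenvalues of L are [0, 2, 2, 2, 2, 5, 7]; the characteristic polynomial is the product of (x - lambda_i), which multiplies out to x^7 - 20x^6 + 155x^5 - 600x^4 + 1240x^3 - 1312x^2 + 560x. The coefficient of x^6 equals -trace(L) = -20, matching the sum of degrees. There is one zero in the spectrum, matching the 1 component.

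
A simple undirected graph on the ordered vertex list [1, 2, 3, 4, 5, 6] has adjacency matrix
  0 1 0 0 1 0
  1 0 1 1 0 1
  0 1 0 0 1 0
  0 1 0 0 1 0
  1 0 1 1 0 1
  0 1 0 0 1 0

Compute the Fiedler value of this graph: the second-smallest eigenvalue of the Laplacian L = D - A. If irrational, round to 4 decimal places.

Reading degrees in the order [1, 2, 3, 4, 5, 6] gives [2, 4, 2, 2, 4, 2]; set D = diag(2, 4, 2, 2, 4, 2) and form L = D - A. The smallest Laplacian eigenvalue is always 0. The next one, lambda_2 = 2, measures how hard the graph is to disconnect: larger values mean better connectivity. The eigenvalues sum to 16, which equals trace(L) = 2|E|.

2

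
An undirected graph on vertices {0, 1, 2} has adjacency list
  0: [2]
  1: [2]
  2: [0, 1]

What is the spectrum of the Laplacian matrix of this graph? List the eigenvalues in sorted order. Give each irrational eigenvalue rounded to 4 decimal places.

[0, 1, 3]

Each diagonal entry of L is the vertex degree and each off-diagonal entry is -1 where an edge is present, 0 otherwise; in the order [0, 1, 2] the diagonal is [1, 1, 2]. Diagonalising L (or applying a numerical eigensolver to the 3x3 matrix) gives the spectrum above. By the matrix-tree theorem the graph has (1/3) * product of the nonzero eigenvalues = 1 spanning tree. The largest eigenvalue, 3, is at most the vertex count 3.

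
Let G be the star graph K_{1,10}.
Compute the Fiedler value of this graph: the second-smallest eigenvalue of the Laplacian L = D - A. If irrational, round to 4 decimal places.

The graph has 11 vertices and degree multiset [10, 1, 1, 1, 1, 1, 1, 1, 1, 1, 1]; D is the diagonal matrix of degrees and L = D - A. Computing the eigenvalues of L and sorting gives [0, 1, 1, 1, 1, 1, 1, 1, 1, 1, 11]. The Fiedler value lambda_2 = 1 is strictly positive, so the graph is connected. The largest eigenvalue, 11, is at most the vertex count 11. There is one zero in the spectrum, matching the 1 component.

1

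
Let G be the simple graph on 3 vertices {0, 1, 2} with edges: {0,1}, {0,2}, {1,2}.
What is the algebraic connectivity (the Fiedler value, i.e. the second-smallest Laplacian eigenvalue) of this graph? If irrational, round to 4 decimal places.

3

Reading degrees in the order [0, 1, 2] gives [2, 2, 2]; set D = diag(2, 2, 2) and form L = D - A. Computing the eigenvalues of L and sorting gives [0, 3, 3]. The Fiedler value lambda_2 = 3 is strictly positive, so the graph is connected. By the matrix-tree theorem the graph has (1/3) * product of the nonzero eigenvalues = 3 spanning trees. There is one zero in the spectrum, matching the 1 component.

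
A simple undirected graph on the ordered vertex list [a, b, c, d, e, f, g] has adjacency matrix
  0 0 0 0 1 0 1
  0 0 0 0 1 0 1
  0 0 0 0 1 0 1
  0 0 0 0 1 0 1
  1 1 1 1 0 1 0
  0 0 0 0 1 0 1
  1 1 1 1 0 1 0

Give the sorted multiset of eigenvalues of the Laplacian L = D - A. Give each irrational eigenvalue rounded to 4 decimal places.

Reading degrees in the order [a, b, c, d, e, f, g] gives [2, 2, 2, 2, 5, 2, 5]; set D = diag(2, 2, 2, 2, 5, 2, 5) and form L = D - A. L is symmetric positive semidefinite, so every eigenvalue is real and nonnegative. By the matrix-tree theorem the graph has (1/7) * product of the nonzero eigenvalues = 80 spanning trees.

[0, 2, 2, 2, 2, 5, 7]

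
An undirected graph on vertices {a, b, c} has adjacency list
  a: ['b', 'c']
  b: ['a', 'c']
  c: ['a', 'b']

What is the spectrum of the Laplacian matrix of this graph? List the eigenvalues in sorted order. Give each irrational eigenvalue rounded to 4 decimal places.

Each diagonal entry of L is the vertex degree and each off-diagonal entry is -1 where an edge is present, 0 otherwise; in the order [a, b, c] the diagonal is [2, 2, 2]. The multiplicity of 0 as a Laplacian eigenvalue equals the number of connected components. There is one zero in the spectrum, matching the 1 component.

[0, 3, 3]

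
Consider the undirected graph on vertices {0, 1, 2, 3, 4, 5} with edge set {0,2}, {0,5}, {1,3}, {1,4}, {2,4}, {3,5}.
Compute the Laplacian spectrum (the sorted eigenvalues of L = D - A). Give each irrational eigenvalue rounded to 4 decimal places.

[0, 1, 1, 3, 3, 4]

Each diagonal entry of L is the vertex degree and each off-diagonal entry is -1 where an edge is present, 0 otherwise; in the order [0, 1, 2, 3, 4, 5] the diagonal is [2, 2, 2, 2, 2, 2]. The multiplicity of 0 as a Laplacian eigenvalue equals the number of connected components. The single zero eigenvalue shows the graph is connected. There is one zero in the spectrum, matching the 1 component.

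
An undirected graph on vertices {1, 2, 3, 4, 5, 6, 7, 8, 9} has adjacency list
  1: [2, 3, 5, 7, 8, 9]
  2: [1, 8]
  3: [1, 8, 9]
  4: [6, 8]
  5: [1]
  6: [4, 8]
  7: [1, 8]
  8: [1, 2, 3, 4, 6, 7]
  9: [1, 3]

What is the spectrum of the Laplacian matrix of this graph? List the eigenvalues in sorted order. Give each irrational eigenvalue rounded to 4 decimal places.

With the vertex order [1, 2, 3, 4, 5, 6, 7, 8, 9], the degrees are [6, 2, 3, 2, 1, 2, 2, 6, 2], giving D = diag(6, 2, 3, 2, 1, 2, 2, 6, 2) and L = D - A. L is symmetric positive semidefinite, so every eigenvalue is real and nonnegative. The single zero eigenvalue shows the graph is connected. The eigenvalues sum to 26, which equals trace(L) = 2|E|.

[0, 0.7381, 1.1326, 1.6496, 2, 3, 3.4612, 6.6829, 7.3355]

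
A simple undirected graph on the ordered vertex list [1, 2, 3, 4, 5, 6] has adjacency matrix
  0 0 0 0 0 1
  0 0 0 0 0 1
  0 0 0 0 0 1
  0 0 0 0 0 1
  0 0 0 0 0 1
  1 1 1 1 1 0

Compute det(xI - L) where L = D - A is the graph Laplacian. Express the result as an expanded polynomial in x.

Each diagonal entry of L is the vertex degree and each off-diagonal entry is -1 where an edge is present, 0 otherwise; in the order [1, 2, 3, 4, 5, 6] the diagonal is [1, 1, 1, 1, 1, 5]. The eigenvalues of L are [0, 1, 1, 1, 1, 6]; the characteristic polynomial is the product of (x - lambda_i), which multiplies out to x^6 - 10x^5 + 30x^4 - 40x^3 + 25x^2 - 6x. The constant term is 0 because L is singular (the all-ones vector lies in its kernel).

x^6 - 10x^5 + 30x^4 - 40x^3 + 25x^2 - 6x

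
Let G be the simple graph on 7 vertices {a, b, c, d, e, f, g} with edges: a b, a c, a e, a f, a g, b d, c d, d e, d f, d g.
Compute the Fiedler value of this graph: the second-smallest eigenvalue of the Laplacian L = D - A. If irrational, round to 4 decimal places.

2

With the vertex order [a, b, c, d, e, f, g], the degrees are [5, 2, 2, 5, 2, 2, 2], giving D = diag(5, 2, 2, 5, 2, 2, 2) and L = D - A. The smallest Laplacian eigenvalue is always 0. The next one, lambda_2 = 2, measures how hard the graph is to disconnect: larger values mean better connectivity. By the matrix-tree theorem the graph has (1/7) * product of the nonzero eigenvalues = 80 spanning trees.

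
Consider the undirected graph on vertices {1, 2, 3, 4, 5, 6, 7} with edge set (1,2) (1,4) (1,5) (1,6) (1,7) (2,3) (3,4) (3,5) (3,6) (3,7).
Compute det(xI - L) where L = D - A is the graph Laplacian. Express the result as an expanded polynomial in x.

x^7 - 20x^6 + 155x^5 - 600x^4 + 1240x^3 - 1312x^2 + 560x

With the vertex order [1, 2, 3, 4, 5, 6, 7], the degrees are [5, 2, 5, 2, 2, 2, 2], giving D = diag(5, 2, 5, 2, 2, 2, 2) and L = D - A. L has integer entries, so p(x) = det(xI - L) has integer coefficients. Expanding the determinant yields x^7 - 20x^6 + 155x^5 - 600x^4 + 1240x^3 - 1312x^2 + 560x. Since p(0) = det(-L) = 0, x divides p(x). The eigenvalues sum to 20, which equals trace(L) = 2|E|.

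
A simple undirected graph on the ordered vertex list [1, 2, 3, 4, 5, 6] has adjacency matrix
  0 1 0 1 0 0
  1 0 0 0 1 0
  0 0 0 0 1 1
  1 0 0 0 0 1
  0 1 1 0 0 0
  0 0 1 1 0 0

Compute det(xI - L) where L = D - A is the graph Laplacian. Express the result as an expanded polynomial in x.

Each diagonal entry of L is the vertex degree and each off-diagonal entry is -1 where an edge is present, 0 otherwise; in the order [1, 2, 3, 4, 5, 6] the diagonal is [2, 2, 2, 2, 2, 2]. Computing det(xI - L) by cofactor expansion (or equivalently via sum-over-permutations) gives x^6 - 12x^5 + 54x^4 - 112x^3 + 105x^2 - 36x. Since p(0) = det(-L) = 0, x divides p(x). There is one zero in the spectrum, matching the 1 component. The eigenvalues sum to 12, which equals trace(L) = 2|E|.

x^6 - 12x^5 + 54x^4 - 112x^3 + 105x^2 - 36x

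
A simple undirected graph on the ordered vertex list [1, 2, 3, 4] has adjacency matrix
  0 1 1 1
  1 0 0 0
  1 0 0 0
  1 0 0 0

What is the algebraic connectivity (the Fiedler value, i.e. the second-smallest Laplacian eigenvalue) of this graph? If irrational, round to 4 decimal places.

Each diagonal entry of L is the vertex degree and each off-diagonal entry is -1 where an edge is present, 0 otherwise; in the order [1, 2, 3, 4] the diagonal is [3, 1, 1, 1]. The smallest Laplacian eigenvalue is always 0. The next one, lambda_2 = 1, measures how hard the graph is to disconnect: larger values mean better connectivity. There is one zero in the spectrum, matching the 1 component.

1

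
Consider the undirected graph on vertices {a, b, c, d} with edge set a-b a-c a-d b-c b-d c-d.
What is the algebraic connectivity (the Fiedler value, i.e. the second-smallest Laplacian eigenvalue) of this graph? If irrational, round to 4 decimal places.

4

Each diagonal entry of L is the vertex degree and each off-diagonal entry is -1 where an edge is present, 0 otherwise; in the order [a, b, c, d] the diagonal is [3, 3, 3, 3]. The smallest Laplacian eigenvalue is always 0. The next one, lambda_2 = 4, measures how hard the graph is to disconnect: larger values mean better connectivity. There is one zero in the spectrum, matching the 1 component. By the matrix-tree theorem the graph has (1/4) * product of the nonzero eigenvalues = 16 spanning trees.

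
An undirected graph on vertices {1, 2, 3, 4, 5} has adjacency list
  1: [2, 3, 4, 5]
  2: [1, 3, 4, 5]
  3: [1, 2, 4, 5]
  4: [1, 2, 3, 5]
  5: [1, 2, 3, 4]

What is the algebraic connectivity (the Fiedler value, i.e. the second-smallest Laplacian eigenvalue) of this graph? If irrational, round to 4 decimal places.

5

With the vertex order [1, 2, 3, 4, 5], the degrees are [4, 4, 4, 4, 4], giving D = diag(4, 4, 4, 4, 4) and L = D - A. The smallest Laplacian eigenvalue is always 0. The next one, lambda_2 = 5, measures how hard the graph is to disconnect: larger values mean better connectivity. The eigenvalues sum to 20, which equals trace(L) = 2|E|. There is one zero in the spectrum, matching the 1 component.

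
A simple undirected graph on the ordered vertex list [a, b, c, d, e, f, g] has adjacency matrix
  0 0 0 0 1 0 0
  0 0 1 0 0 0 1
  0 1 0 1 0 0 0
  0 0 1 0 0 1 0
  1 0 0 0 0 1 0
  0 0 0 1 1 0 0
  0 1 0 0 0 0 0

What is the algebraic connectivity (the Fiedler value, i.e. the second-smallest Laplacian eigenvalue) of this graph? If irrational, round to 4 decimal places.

0.1981

Each diagonal entry of L is the vertex degree and each off-diagonal entry is -1 where an edge is present, 0 otherwise; in the order [a, b, c, d, e, f, g] the diagonal is [1, 2, 2, 2, 2, 2, 1]. Computing the eigenvalues of L and sorting gives [0, 0.1981, 0.7530, 1.5550, 2.4450, 3.2470, 3.8019]. The Fiedler value lambda_2 = 0.1981 is strictly positive, so the graph is connected.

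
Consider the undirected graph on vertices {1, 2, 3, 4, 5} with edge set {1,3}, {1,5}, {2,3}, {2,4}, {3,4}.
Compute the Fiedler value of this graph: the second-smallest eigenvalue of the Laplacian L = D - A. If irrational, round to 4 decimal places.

With the vertex order [1, 2, 3, 4, 5], the degrees are [2, 2, 3, 2, 1], giving D = diag(2, 2, 3, 2, 1) and L = D - A. Computing the eigenvalues of L and sorting gives [0, 0.5188, 2.3111, 3, 4.1701]. The Fiedler value lambda_2 = 0.5188 is strictly positive, so the graph is connected. There is one zero in the spectrum, matching the 1 component. The eigenvalues sum to 10, which equals trace(L) = 2|E|.

0.5188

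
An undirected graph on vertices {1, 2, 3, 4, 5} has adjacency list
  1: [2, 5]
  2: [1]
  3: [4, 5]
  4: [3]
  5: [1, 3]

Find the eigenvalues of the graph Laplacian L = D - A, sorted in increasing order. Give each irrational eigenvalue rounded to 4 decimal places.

[0, 0.3820, 1.3820, 2.6180, 3.6180]

Reading degrees in the order [1, 2, 3, 4, 5] gives [2, 1, 2, 1, 2]; set D = diag(2, 1, 2, 1, 2) and form L = D - A. The multiplicity of 0 as a Laplacian eigenvalue equals the number of connected components. There is one zero in the spectrum, matching the 1 component.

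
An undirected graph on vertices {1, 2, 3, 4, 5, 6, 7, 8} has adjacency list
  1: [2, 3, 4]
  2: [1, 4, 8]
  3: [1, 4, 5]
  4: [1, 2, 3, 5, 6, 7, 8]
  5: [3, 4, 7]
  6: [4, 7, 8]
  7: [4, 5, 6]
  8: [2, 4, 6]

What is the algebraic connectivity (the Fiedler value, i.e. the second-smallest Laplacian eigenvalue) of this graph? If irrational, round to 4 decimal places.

1.7530

Reading degrees in the order [1, 2, 3, 4, 5, 6, 7, 8] gives [3, 3, 3, 7, 3, 3, 3, 3]; set D = diag(3, 3, 3, 7, 3, 3, 3, 3) and form L = D - A. Computing the eigenvalues of L and sorting gives [0, 1.7530, 1.7530, 3.4450, 3.4450, 4.8019, 4.8019, 8]. The Fiedler value lambda_2 = 1.7530 is strictly positive, so the graph is connected. There is one zero in the spectrum, matching the 1 component.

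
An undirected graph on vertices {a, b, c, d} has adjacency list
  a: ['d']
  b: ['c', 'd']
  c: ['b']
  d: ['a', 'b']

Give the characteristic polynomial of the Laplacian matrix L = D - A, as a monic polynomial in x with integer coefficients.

x^4 - 6x^3 + 10x^2 - 4x

Reading degrees in the order [a, b, c, d] gives [1, 2, 1, 2]; set D = diag(1, 2, 1, 2) and form L = D - A. L has integer entries, so p(x) = det(xI - L) has integer coefficients. Expanding the determinant yields x^4 - 6x^3 + 10x^2 - 4x. The constant term is 0 because L is singular (the all-ones vector lies in its kernel). By the matrix-tree theorem the graph has (1/4) * product of the nonzero eigenvalues = 1 spanning tree.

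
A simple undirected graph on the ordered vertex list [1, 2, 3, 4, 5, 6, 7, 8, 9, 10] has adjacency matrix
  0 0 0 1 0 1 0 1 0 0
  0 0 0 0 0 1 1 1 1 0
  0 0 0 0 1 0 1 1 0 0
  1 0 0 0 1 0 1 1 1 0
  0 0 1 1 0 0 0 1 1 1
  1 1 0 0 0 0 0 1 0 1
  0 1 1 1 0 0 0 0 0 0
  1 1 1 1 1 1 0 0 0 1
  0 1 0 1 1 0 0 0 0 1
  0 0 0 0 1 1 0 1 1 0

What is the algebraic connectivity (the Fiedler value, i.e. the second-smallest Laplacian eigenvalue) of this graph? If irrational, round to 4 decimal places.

1.9977

Each diagonal entry of L is the vertex degree and each off-diagonal entry is -1 where an edge is present, 0 otherwise; in the order [1, 2, 3, 4, 5, 6, 7, 8, 9, 10] the diagonal is [3, 4, 3, 5, 5, 4, 3, 7, 4, 4]. The sorted Laplacian eigenvalues are [0, 1.9977, 2.5897, 2.9748, 3.4471, 4.4655, 5.5564, 5.9133, 6.6750, 8.3806]; the algebraic connectivity is the second entry, 1.9977. By the matrix-tree theorem the graph has (1/10) * product of the nonzero eigenvalues = 43541 spanning trees. The largest eigenvalue, 8.3806, is at most the vertex count 10.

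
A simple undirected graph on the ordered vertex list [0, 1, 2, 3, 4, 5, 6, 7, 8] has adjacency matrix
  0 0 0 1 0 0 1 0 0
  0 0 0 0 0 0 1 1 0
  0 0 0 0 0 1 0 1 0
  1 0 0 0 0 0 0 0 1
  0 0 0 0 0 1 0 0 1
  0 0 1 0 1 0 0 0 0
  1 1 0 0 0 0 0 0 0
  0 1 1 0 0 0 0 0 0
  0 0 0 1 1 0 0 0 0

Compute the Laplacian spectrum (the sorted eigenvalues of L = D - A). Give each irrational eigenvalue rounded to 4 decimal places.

[0, 0.4679, 0.4679, 1.6527, 1.6527, 3, 3, 3.8794, 3.8794]

Reading degrees in the order [0, 1, 2, 3, 4, 5, 6, 7, 8] gives [2, 2, 2, 2, 2, 2, 2, 2, 2]; set D = diag(2, 2, 2, 2, 2, 2, 2, 2, 2) and form L = D - A. Diagonalising L (or applying a numerical eigensolver to the 9x9 matrix) gives the spectrum above. The single zero eigenvalue shows the graph is connected.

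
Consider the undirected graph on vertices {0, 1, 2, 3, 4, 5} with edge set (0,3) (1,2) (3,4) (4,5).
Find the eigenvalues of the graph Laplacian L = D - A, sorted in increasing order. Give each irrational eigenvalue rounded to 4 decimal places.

[0, 0, 0.5858, 2, 2, 3.4142]

Each diagonal entry of L is the vertex degree and each off-diagonal entry is -1 where an edge is present, 0 otherwise; in the order [0, 1, 2, 3, 4, 5] the diagonal is [1, 1, 1, 2, 2, 1]. Diagonalising L (or applying a numerical eigensolver to the 6x6 matrix) gives the spectrum above. The 2 zero eigenvalues correspond to the 2 connected components. The largest eigenvalue, 3.4142, is at most the vertex count 6.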